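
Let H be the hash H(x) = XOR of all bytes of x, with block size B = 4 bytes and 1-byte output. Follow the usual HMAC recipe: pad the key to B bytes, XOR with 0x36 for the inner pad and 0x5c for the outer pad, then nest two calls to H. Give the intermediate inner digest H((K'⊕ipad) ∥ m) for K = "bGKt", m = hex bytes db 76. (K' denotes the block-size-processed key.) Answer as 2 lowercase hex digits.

Key "bGKt" = 62 47 4b 74 is exactly B = 4 bytes: K' = 62 47 4b 74.
K' ⊕ ipad = 54 71 7d 42.
Inner input = 54 71 7d 42 ∥ db 76.
Inner hash: XOR 54⊕71⊕7d⊕42⊕db⊕76 = b7.

b7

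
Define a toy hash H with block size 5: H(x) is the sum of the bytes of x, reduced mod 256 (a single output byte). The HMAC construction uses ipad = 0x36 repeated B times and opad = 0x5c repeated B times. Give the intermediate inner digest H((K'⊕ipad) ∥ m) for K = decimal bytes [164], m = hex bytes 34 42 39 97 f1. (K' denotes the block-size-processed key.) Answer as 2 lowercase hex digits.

Key decimal bytes [164] = a4 is 1 byte ≤ B = 5; zero-pad to 5 bytes: K' = a4 00 00 00 00.
K' ⊕ ipad = 92 36 36 36 36.
Inner input = 92 36 36 36 36 ∥ 34 42 39 97 f1.
Inner hash: sum = 146+54+54+54+54+52+66+57+151+241 = 929; mod 256 = 161 → a1.

a1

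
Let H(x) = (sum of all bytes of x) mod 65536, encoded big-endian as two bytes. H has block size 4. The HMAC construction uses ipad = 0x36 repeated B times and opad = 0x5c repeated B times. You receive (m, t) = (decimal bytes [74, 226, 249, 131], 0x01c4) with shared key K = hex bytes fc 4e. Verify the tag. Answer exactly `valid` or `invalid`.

valid

Key hex bytes fc 4e is 2 bytes ≤ B = 4; zero-pad to 4 bytes: K' = fc 4e 00 00.
K' ⊕ ipad = ca 78 36 36; K' ⊕ opad = a0 12 5c 5c.
Inner hash: sum = 202+120+54+54+74+226+249+131 = 1110 → 04 56.
Outer hash (recomputed tag): sum = 160+18+92+92+4+86 = 452 → 01 c4.
Recomputed tag = 01c4; claimed = 01c4 → match.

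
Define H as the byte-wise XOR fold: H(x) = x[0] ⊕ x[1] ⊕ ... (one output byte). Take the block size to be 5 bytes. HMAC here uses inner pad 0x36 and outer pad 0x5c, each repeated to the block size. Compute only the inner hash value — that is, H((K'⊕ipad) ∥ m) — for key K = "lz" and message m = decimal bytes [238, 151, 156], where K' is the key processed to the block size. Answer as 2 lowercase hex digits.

Key "lz" = 6c 7a is 2 bytes ≤ B = 5; zero-pad to 5 bytes: K' = 6c 7a 00 00 00.
K' ⊕ ipad = 5a 4c 36 36 36.
Inner input = 5a 4c 36 36 36 ∥ ee 97 9c.
Inner hash: XOR 5a⊕4c⊕36⊕36⊕36⊕ee⊕97⊕9c = c5.

c5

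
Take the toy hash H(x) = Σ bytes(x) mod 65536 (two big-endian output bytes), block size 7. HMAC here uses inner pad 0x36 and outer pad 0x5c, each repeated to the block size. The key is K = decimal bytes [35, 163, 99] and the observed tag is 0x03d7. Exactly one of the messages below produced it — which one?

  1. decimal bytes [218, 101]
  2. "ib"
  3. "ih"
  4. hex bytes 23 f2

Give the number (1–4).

3

Key decimal bytes [35, 163, 99] = 23 a3 63 is 3 bytes ≤ B = 7; zero-pad to 7 bytes: K' = 23 a3 63 00 00 00 00.
K' ⊕ ipad = 15 95 55 36 36 36 36; K' ⊕ opad = 7f ff 3f 5c 5c 5c 5c.
m1: inner = H(15 95 55 36 36 36 36 da 65) = 03 16; tag = H(7f ff 3f 5c 5c 5c 5c 03 16) = 0346
m2: inner = H(15 95 55 36 36 36 36 69 62) = 02 a2; tag = H(7f ff 3f 5c 5c 5c 5c 02 a2) = 03d1
m3: inner = H(15 95 55 36 36 36 36 69 68) = 02 a8; tag = H(7f ff 3f 5c 5c 5c 5c 02 a8) = 03d7 ← matches
m4: inner = H(15 95 55 36 36 36 36 23 f2) = 02 ec; tag = H(7f ff 3f 5c 5c 5c 5c 02 ec) = 041b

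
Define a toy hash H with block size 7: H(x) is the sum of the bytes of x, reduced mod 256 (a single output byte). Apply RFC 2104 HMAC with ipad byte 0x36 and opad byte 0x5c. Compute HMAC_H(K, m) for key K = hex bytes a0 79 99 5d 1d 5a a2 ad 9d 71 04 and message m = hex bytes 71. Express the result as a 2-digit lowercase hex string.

69

Key hex bytes a0 79 99 5d 1d 5a a2 ad 9d 71 04 is 11 bytes > B = 7, so hash it first: H(key) = e7, then zero-pad to 7 bytes: K' = e7 00 00 00 00 00 00.
K' ⊕ ipad = d1 36 36 36 36 36 36.  K' ⊕ opad = bb 5c 5c 5c 5c 5c 5c.
Inner input = (K'⊕ipad) ∥ m = d1 36 36 36 36 36 36 ∥ 71.
Inner hash: sum = 209+54+54+54+54+54+54+113 = 646; mod 256 = 134 → 86.
Outer input = (K'⊕opad) ∥ inner = bb 5c 5c 5c 5c 5c 5c ∥ 86.
Outer hash (tag): sum = 187+92+92+92+92+92+92+134 = 873; mod 256 = 105 → 69.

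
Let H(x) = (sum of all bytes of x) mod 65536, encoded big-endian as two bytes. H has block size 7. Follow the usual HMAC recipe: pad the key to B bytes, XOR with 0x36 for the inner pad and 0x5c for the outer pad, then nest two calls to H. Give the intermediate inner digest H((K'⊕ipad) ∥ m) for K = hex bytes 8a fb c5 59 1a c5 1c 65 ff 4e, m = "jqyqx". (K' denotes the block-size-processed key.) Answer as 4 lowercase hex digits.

03e4

Key hex bytes 8a fb c5 59 1a c5 1c 65 ff 4e is 10 bytes > B = 7, so hash it first: H(key) = 05 50, then zero-pad to 7 bytes: K' = 05 50 00 00 00 00 00.
K' ⊕ ipad = 33 66 36 36 36 36 36.
Inner input = 33 66 36 36 36 36 36 ∥ 6a 71 79 71 78.
Inner hash: sum = 51+102+54+54+54+54+54+106+113+121+113+120 = 996 → 03 e4.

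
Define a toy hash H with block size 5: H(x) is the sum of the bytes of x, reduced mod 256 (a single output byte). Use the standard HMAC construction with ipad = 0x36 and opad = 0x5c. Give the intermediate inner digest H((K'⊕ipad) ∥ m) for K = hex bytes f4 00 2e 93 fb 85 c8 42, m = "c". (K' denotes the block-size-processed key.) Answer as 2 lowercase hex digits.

Key hex bytes f4 00 2e 93 fb 85 c8 42 is 8 bytes > B = 5, so hash it first: H(key) = 3f, then zero-pad to 5 bytes: K' = 3f 00 00 00 00.
K' ⊕ ipad = 09 36 36 36 36.
Inner input = 09 36 36 36 36 ∥ 63.
Inner hash: sum = 9+54+54+54+54+99 = 324; mod 256 = 68 → 44.

44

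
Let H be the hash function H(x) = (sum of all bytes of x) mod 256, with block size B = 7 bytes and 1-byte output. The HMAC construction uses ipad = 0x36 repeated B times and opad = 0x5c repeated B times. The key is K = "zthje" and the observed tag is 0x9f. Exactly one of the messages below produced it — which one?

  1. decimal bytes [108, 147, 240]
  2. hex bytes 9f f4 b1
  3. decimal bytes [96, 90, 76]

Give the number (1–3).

1

Key "zthje" = 7a 74 68 6a 65 is 5 bytes ≤ B = 7; zero-pad to 7 bytes: K' = 7a 74 68 6a 65 00 00.
K' ⊕ ipad = 4c 42 5e 5c 53 36 36; K' ⊕ opad = 26 28 34 36 39 5c 5c.
m1: inner = H(4c 42 5e 5c 53 36 36 6c 93 f0) = f6; tag = H(26 28 34 36 39 5c 5c f6) = 9f ← matches
m2: inner = H(4c 42 5e 5c 53 36 36 9f f4 b1) = 4b; tag = H(26 28 34 36 39 5c 5c 4b) = f4
m3: inner = H(4c 42 5e 5c 53 36 36 60 5a 4c) = 0d; tag = H(26 28 34 36 39 5c 5c 0d) = b6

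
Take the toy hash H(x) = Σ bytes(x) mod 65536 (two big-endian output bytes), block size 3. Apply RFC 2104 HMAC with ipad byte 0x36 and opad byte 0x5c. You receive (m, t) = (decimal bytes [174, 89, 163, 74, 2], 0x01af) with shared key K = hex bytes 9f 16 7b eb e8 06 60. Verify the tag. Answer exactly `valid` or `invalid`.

invalid

Key hex bytes 9f 16 7b eb e8 06 60 is 7 bytes > B = 3, so hash it first: H(key) = 03 69, then zero-pad to 3 bytes: K' = 03 69 00.
K' ⊕ ipad = 35 5f 36; K' ⊕ opad = 5f 35 5c.
Inner hash: sum = 53+95+54+174+89+163+74+2 = 704 → 02 c0.
Outer hash (recomputed tag): sum = 95+53+92+2+192 = 434 → 01 b2.
Recomputed tag = 01b2; claimed = 01af → mismatch.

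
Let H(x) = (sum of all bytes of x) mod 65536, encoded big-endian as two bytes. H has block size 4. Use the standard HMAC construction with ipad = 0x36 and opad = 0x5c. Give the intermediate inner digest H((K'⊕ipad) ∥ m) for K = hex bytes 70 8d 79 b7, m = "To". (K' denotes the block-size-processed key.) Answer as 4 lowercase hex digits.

Key hex bytes 70 8d 79 b7 is exactly B = 4 bytes: K' = 70 8d 79 b7.
K' ⊕ ipad = 46 bb 4f 81.
Inner input = 46 bb 4f 81 ∥ 54 6f.
Inner hash: sum = 70+187+79+129+84+111 = 660 → 02 94.

0294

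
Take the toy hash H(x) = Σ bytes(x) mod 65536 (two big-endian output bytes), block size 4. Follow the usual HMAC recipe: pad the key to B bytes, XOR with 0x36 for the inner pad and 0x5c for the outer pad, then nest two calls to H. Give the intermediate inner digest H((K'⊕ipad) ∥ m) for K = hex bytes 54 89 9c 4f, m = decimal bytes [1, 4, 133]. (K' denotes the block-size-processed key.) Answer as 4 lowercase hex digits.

Key hex bytes 54 89 9c 4f is exactly B = 4 bytes: K' = 54 89 9c 4f.
K' ⊕ ipad = 62 bf aa 79.
Inner input = 62 bf aa 79 ∥ 01 04 85.
Inner hash: sum = 98+191+170+121+1+4+133 = 718 → 02 ce.

02ce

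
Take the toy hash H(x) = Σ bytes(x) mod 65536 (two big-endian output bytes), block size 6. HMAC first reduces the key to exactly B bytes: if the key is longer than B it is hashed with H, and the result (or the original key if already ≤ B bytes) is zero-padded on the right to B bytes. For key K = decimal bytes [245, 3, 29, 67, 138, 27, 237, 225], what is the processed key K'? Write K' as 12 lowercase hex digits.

03cb00000000

|K| = 8 > B = 6, so first hash the key.
H(K): sum = 245+3+29+67+138+27+237+225 = 971 → 03 cb.
Zero-pad H(K) = 03 cb to 6 bytes: K' = 03 cb 00 00 00 00.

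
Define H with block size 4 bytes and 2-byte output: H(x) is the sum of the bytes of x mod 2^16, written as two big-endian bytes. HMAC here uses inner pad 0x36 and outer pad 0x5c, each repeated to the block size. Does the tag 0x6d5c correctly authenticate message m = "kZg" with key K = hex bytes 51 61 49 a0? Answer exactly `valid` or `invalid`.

Key hex bytes 51 61 49 a0 is exactly B = 4 bytes: K' = 51 61 49 a0.
K' ⊕ ipad = 67 57 7f 96; K' ⊕ opad = 0d 3d 15 fc.
Inner hash: sum = 103+87+127+150+107+90+103 = 767 → 02 ff.
Outer hash (recomputed tag): sum = 13+61+21+252+2+255 = 604 → 02 5c.
Recomputed tag = 025c; claimed = 6d5c → mismatch.

invalid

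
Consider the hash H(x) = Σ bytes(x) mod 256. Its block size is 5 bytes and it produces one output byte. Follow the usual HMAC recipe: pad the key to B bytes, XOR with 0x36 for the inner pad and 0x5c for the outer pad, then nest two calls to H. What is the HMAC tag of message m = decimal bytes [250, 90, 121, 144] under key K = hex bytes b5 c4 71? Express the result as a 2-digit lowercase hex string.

Key hex bytes b5 c4 71 is 3 bytes ≤ B = 5; zero-pad to 5 bytes: K' = b5 c4 71 00 00.
K' ⊕ ipad = 83 f2 47 36 36.  K' ⊕ opad = e9 98 2d 5c 5c.
Inner input = (K'⊕ipad) ∥ m = 83 f2 47 36 36 ∥ fa 5a 79 90.
Inner hash: sum = 131+242+71+54+54+250+90+121+144 = 1157; mod 256 = 133 → 85.
Outer input = (K'⊕opad) ∥ inner = e9 98 2d 5c 5c ∥ 85.
Outer hash (tag): sum = 233+152+45+92+92+133 = 747; mod 256 = 235 → eb.

eb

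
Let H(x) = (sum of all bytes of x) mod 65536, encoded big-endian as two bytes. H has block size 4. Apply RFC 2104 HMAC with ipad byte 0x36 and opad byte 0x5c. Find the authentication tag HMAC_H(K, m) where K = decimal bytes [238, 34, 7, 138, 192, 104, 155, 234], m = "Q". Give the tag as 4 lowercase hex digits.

Key decimal bytes [238, 34, 7, 138, 192, 104, 155, 234] = ee 22 07 8a c0 68 9b ea is 8 bytes > B = 4, so hash it first: H(key) = 04 4e, then zero-pad to 4 bytes: K' = 04 4e 00 00.
K' ⊕ ipad = 32 78 36 36.  K' ⊕ opad = 58 12 5c 5c.
Inner input = (K'⊕ipad) ∥ m = 32 78 36 36 ∥ 51.
Inner hash: sum = 50+120+54+54+81 = 359 → 01 67.
Outer input = (K'⊕opad) ∥ inner = 58 12 5c 5c ∥ 01 67.
Outer hash (tag): sum = 88+18+92+92+1+103 = 394 → 01 8a.

018a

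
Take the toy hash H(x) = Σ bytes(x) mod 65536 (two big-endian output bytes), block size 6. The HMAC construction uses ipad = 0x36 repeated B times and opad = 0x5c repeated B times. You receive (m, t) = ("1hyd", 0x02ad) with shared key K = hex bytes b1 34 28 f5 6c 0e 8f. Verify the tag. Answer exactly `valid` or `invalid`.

invalid

Key hex bytes b1 34 28 f5 6c 0e 8f is 7 bytes > B = 6, so hash it first: H(key) = 03 0b, then zero-pad to 6 bytes: K' = 03 0b 00 00 00 00.
K' ⊕ ipad = 35 3d 36 36 36 36; K' ⊕ opad = 5f 57 5c 5c 5c 5c.
Inner hash: sum = 53+61+54+54+54+54+49+104+121+100 = 704 → 02 c0.
Outer hash (recomputed tag): sum = 95+87+92+92+92+92+2+192 = 744 → 02 e8.
Recomputed tag = 02e8; claimed = 02ad → mismatch.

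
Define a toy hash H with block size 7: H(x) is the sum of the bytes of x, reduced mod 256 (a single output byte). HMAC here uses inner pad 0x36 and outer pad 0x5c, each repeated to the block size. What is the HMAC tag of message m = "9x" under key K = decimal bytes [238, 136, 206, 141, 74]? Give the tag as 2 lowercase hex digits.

Key decimal bytes [238, 136, 206, 141, 74] = ee 88 ce 8d 4a is 5 bytes ≤ B = 7; zero-pad to 7 bytes: K' = ee 88 ce 8d 4a 00 00.
K' ⊕ ipad = d8 be f8 bb 7c 36 36.  K' ⊕ opad = b2 d4 92 d1 16 5c 5c.
Inner input = (K'⊕ipad) ∥ m = d8 be f8 bb 7c 36 36 ∥ 39 78.
Inner hash: sum = 216+190+248+187+124+54+54+57+120 = 1250; mod 256 = 226 → e2.
Outer input = (K'⊕opad) ∥ inner = b2 d4 92 d1 16 5c 5c ∥ e2.
Outer hash (tag): sum = 178+212+146+209+22+92+92+226 = 1177; mod 256 = 153 → 99.

99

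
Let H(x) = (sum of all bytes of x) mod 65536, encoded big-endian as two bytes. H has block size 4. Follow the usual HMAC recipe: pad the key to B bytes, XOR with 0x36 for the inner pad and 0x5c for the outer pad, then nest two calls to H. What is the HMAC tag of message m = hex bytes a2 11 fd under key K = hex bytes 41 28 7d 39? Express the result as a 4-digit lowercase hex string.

Key hex bytes 41 28 7d 39 is exactly B = 4 bytes: K' = 41 28 7d 39.
K' ⊕ ipad = 77 1e 4b 0f.  K' ⊕ opad = 1d 74 21 65.
Inner input = (K'⊕ipad) ∥ m = 77 1e 4b 0f ∥ a2 11 fd.
Inner hash: sum = 119+30+75+15+162+17+253 = 671 → 02 9f.
Outer input = (K'⊕opad) ∥ inner = 1d 74 21 65 ∥ 02 9f.
Outer hash (tag): sum = 29+116+33+101+2+159 = 440 → 01 b8.

01b8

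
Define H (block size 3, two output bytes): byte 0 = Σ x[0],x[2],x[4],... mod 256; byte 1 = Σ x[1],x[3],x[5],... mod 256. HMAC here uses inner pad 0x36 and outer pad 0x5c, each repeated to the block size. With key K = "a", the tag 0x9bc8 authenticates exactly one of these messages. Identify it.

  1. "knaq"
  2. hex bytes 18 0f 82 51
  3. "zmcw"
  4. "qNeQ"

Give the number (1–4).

1

Key "a" = 61 is 1 byte ≤ B = 3; zero-pad to 3 bytes: K' = 61 00 00.
K' ⊕ ipad = 57 36 36; K' ⊕ opad = 3d 5c 5c.
m1: inner = H(57 36 36 6b 6e 61 71) = 6c 02; tag = H(3d 5c 5c 6c 02) = 9bc8 ← matches
m2: inner = H(57 36 36 18 0f 82 51) = ed d0; tag = H(3d 5c 5c ed d0) = 6949
m3: inner = H(57 36 36 7a 6d 63 77) = 71 13; tag = H(3d 5c 5c 71 13) = accd
m4: inner = H(57 36 36 71 4e 65 51) = 2c 0c; tag = H(3d 5c 5c 2c 0c) = a588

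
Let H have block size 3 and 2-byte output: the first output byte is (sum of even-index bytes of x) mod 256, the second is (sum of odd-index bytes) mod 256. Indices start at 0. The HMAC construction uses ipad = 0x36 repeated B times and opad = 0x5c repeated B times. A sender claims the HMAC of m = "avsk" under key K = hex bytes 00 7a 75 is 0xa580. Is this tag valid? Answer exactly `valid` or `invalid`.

valid

Key hex bytes 00 7a 75 is exactly B = 3 bytes: K' = 00 7a 75.
K' ⊕ ipad = 36 4c 43; K' ⊕ opad = 5c 26 29.
Inner hash: even-index sum = 346 mod 256 = 90; odd-index sum = 288 mod 256 = 32 → 5a 20.
Outer hash (recomputed tag): even-index sum = 165 mod 256 = 165; odd-index sum = 128 mod 256 = 128 → a5 80.
Recomputed tag = a580; claimed = a580 → match.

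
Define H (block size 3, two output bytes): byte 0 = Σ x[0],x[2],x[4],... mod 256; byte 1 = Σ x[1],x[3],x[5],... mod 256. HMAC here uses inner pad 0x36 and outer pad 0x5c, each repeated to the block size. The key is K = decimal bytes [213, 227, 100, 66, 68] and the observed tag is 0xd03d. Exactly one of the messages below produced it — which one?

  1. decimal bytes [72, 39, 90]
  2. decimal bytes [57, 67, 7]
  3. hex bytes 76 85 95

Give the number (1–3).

Key decimal bytes [213, 227, 100, 66, 68] = d5 e3 64 42 44 is 5 bytes > B = 3, so hash it first: H(key) = 7d 25, then zero-pad to 3 bytes: K' = 7d 25 00.
K' ⊕ ipad = 4b 13 36; K' ⊕ opad = 21 79 5c.
m1: inner = H(4b 13 36 48 27 5a) = a8 b5; tag = H(21 79 5c a8 b5) = 3221
m2: inner = H(4b 13 36 39 43 07) = c4 53; tag = H(21 79 5c c4 53) = d03d ← matches
m3: inner = H(4b 13 36 76 85 95) = 06 1e; tag = H(21 79 5c 06 1e) = 9b7f

2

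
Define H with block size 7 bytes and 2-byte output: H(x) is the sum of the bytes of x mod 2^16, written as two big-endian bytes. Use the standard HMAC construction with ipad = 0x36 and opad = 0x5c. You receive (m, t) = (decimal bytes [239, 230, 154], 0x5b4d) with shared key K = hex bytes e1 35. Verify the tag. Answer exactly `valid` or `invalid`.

invalid

Key hex bytes e1 35 is 2 bytes ≤ B = 7; zero-pad to 7 bytes: K' = e1 35 00 00 00 00 00.
K' ⊕ ipad = d7 03 36 36 36 36 36; K' ⊕ opad = bd 69 5c 5c 5c 5c 5c.
Inner hash: sum = 215+3+54+54+54+54+54+239+230+154 = 1111 → 04 57.
Outer hash (recomputed tag): sum = 189+105+92+92+92+92+92+4+87 = 845 → 03 4d.
Recomputed tag = 034d; claimed = 5b4d → mismatch.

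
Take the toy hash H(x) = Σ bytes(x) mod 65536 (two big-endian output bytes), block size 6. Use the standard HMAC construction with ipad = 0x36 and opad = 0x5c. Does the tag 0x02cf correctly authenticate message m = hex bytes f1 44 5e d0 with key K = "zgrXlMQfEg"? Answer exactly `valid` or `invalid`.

valid

Key "zgrXlMQfEg" = 7a 67 72 58 6c 4d 51 66 45 67 is 10 bytes > B = 6, so hash it first: H(key) = 03 c7, then zero-pad to 6 bytes: K' = 03 c7 00 00 00 00.
K' ⊕ ipad = 35 f1 36 36 36 36; K' ⊕ opad = 5f 9b 5c 5c 5c 5c.
Inner hash: sum = 53+241+54+54+54+54+241+68+94+208 = 1121 → 04 61.
Outer hash (recomputed tag): sum = 95+155+92+92+92+92+4+97 = 719 → 02 cf.
Recomputed tag = 02cf; claimed = 02cf → match.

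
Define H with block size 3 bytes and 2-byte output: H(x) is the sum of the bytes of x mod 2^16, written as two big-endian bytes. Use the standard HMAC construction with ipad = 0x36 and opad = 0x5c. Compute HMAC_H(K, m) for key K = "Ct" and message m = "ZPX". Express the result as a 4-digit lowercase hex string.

0193

Key "Ct" = 43 74 is 2 bytes ≤ B = 3; zero-pad to 3 bytes: K' = 43 74 00.
K' ⊕ ipad = 75 42 36.  K' ⊕ opad = 1f 28 5c.
Inner input = (K'⊕ipad) ∥ m = 75 42 36 ∥ 5a 50 58.
Inner hash: sum = 117+66+54+90+80+88 = 495 → 01 ef.
Outer input = (K'⊕opad) ∥ inner = 1f 28 5c ∥ 01 ef.
Outer hash (tag): sum = 31+40+92+1+239 = 403 → 01 93.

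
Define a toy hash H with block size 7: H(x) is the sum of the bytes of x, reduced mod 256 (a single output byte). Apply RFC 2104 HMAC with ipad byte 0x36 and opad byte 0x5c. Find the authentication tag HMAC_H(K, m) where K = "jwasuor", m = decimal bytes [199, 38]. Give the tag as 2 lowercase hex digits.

5d

Key "jwasuor" = 6a 77 61 73 75 6f 72 is exactly B = 7 bytes: K' = 6a 77 61 73 75 6f 72.
K' ⊕ ipad = 5c 41 57 45 43 59 44.  K' ⊕ opad = 36 2b 3d 2f 29 33 2e.
Inner input = (K'⊕ipad) ∥ m = 5c 41 57 45 43 59 44 ∥ c7 26.
Inner hash: sum = 92+65+87+69+67+89+68+199+38 = 774; mod 256 = 6 → 06.
Outer input = (K'⊕opad) ∥ inner = 36 2b 3d 2f 29 33 2e ∥ 06.
Outer hash (tag): sum = 54+43+61+47+41+51+46+6 = 349; mod 256 = 93 → 5d.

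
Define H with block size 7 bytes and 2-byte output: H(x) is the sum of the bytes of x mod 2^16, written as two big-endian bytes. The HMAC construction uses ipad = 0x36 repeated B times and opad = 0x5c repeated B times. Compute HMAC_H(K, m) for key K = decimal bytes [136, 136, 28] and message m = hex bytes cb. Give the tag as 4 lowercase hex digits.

Key decimal bytes [136, 136, 28] = 88 88 1c is 3 bytes ≤ B = 7; zero-pad to 7 bytes: K' = 88 88 1c 00 00 00 00.
K' ⊕ ipad = be be 2a 36 36 36 36.  K' ⊕ opad = d4 d4 40 5c 5c 5c 5c.
Inner input = (K'⊕ipad) ∥ m = be be 2a 36 36 36 36 ∥ cb.
Inner hash: sum = 190+190+42+54+54+54+54+203 = 841 → 03 49.
Outer input = (K'⊕opad) ∥ inner = d4 d4 40 5c 5c 5c 5c ∥ 03 49.
Outer hash (tag): sum = 212+212+64+92+92+92+92+3+73 = 932 → 03 a4.

03a4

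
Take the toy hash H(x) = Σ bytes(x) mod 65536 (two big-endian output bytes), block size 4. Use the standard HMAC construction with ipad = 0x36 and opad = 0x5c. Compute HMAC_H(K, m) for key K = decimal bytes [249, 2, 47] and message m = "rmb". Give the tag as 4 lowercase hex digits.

0267

Key decimal bytes [249, 2, 47] = f9 02 2f is 3 bytes ≤ B = 4; zero-pad to 4 bytes: K' = f9 02 2f 00.
K' ⊕ ipad = cf 34 19 36.  K' ⊕ opad = a5 5e 73 5c.
Inner input = (K'⊕ipad) ∥ m = cf 34 19 36 ∥ 72 6d 62.
Inner hash: sum = 207+52+25+54+114+109+98 = 659 → 02 93.
Outer input = (K'⊕opad) ∥ inner = a5 5e 73 5c ∥ 02 93.
Outer hash (tag): sum = 165+94+115+92+2+147 = 615 → 02 67.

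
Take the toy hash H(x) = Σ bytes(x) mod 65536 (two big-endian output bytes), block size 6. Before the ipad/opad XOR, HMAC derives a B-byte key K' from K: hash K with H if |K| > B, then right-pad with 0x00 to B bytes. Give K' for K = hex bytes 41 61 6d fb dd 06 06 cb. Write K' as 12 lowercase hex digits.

|K| = 8 > B = 6, so first hash the key.
H(K): sum = 65+97+109+251+221+6+6+203 = 958 → 03 be.
Zero-pad H(K) = 03 be to 6 bytes: K' = 03 be 00 00 00 00.

03be00000000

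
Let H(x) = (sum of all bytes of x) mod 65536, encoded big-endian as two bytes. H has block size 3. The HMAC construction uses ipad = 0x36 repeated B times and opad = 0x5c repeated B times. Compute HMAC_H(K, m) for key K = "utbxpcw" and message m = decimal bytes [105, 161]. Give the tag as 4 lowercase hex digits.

Key "utbxpcw" = 75 74 62 78 70 63 77 is 7 bytes > B = 3, so hash it first: H(key) = 03 0d, then zero-pad to 3 bytes: K' = 03 0d 00.
K' ⊕ ipad = 35 3b 36.  K' ⊕ opad = 5f 51 5c.
Inner input = (K'⊕ipad) ∥ m = 35 3b 36 ∥ 69 a1.
Inner hash: sum = 53+59+54+105+161 = 432 → 01 b0.
Outer input = (K'⊕opad) ∥ inner = 5f 51 5c ∥ 01 b0.
Outer hash (tag): sum = 95+81+92+1+176 = 445 → 01 bd.

01bd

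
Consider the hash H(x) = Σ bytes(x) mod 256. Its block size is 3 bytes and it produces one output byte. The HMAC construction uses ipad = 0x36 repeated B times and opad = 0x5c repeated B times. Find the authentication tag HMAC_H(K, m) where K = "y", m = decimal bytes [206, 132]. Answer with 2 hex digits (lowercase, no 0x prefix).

ea

Key "y" = 79 is 1 byte ≤ B = 3; zero-pad to 3 bytes: K' = 79 00 00.
K' ⊕ ipad = 4f 36 36.  K' ⊕ opad = 25 5c 5c.
Inner input = (K'⊕ipad) ∥ m = 4f 36 36 ∥ ce 84.
Inner hash: sum = 79+54+54+206+132 = 525; mod 256 = 13 → 0d.
Outer input = (K'⊕opad) ∥ inner = 25 5c 5c ∥ 0d.
Outer hash (tag): sum = 37+92+92+13 = 234 → ea.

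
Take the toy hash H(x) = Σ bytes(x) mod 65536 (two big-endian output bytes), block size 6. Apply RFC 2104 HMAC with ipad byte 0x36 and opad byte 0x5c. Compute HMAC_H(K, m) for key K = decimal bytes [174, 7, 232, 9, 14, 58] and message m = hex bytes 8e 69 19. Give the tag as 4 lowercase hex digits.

034b

Key decimal bytes [174, 7, 232, 9, 14, 58] = ae 07 e8 09 0e 3a is exactly B = 6 bytes: K' = ae 07 e8 09 0e 3a.
K' ⊕ ipad = 98 31 de 3f 38 0c.  K' ⊕ opad = f2 5b b4 55 52 66.
Inner input = (K'⊕ipad) ∥ m = 98 31 de 3f 38 0c ∥ 8e 69 19.
Inner hash: sum = 152+49+222+63+56+12+142+105+25 = 826 → 03 3a.
Outer input = (K'⊕opad) ∥ inner = f2 5b b4 55 52 66 ∥ 03 3a.
Outer hash (tag): sum = 242+91+180+85+82+102+3+58 = 843 → 03 4b.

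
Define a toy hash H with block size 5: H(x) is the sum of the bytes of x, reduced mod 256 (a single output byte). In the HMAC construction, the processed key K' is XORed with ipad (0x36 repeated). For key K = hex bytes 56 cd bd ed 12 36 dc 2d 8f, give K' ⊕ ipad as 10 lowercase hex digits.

9b36363636

Key hex bytes 56 cd bd ed 12 36 dc 2d 8f is 9 bytes > B = 5, so hash it first: H(key) = ad, then zero-pad to 5 bytes: K' = ad 00 00 00 00.
XOR each byte with 0x36: ad⊕36=9b, 00⊕36=36, 00⊕36=36, 00⊕36=36, 00⊕36=36.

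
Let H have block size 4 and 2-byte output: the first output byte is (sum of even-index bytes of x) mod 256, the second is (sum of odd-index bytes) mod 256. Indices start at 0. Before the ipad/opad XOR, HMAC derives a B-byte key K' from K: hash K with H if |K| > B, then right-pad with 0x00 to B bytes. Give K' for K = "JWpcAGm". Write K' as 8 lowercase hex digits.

68010000

|K| = 7 > B = 4, so first hash the key.
H(K): even-index sum = 360 mod 256 = 104; odd-index sum = 257 mod 256 = 1 → 68 01.
Zero-pad H(K) = 68 01 to 4 bytes: K' = 68 01 00 00.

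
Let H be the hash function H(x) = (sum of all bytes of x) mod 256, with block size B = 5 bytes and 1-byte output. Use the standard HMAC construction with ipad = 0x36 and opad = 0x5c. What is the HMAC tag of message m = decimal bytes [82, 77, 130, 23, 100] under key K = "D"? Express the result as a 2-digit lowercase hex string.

6e

Key "D" = 44 is 1 byte ≤ B = 5; zero-pad to 5 bytes: K' = 44 00 00 00 00.
K' ⊕ ipad = 72 36 36 36 36.  K' ⊕ opad = 18 5c 5c 5c 5c.
Inner input = (K'⊕ipad) ∥ m = 72 36 36 36 36 ∥ 52 4d 82 17 64.
Inner hash: sum = 114+54+54+54+54+82+77+130+23+100 = 742; mod 256 = 230 → e6.
Outer input = (K'⊕opad) ∥ inner = 18 5c 5c 5c 5c ∥ e6.
Outer hash (tag): sum = 24+92+92+92+92+230 = 622; mod 256 = 110 → 6e.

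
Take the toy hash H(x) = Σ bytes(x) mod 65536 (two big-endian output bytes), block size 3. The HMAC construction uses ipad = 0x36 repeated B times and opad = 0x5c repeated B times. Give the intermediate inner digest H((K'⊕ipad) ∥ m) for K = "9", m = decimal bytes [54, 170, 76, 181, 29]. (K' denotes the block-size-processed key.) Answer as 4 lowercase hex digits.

Key "9" = 39 is 1 byte ≤ B = 3; zero-pad to 3 bytes: K' = 39 00 00.
K' ⊕ ipad = 0f 36 36.
Inner input = 0f 36 36 ∥ 36 aa 4c b5 1d.
Inner hash: sum = 15+54+54+54+170+76+181+29 = 633 → 02 79.

0279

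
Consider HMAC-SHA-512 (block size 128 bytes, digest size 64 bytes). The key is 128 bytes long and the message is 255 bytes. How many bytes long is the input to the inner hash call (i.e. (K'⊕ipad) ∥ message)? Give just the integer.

Key is 128 ≤ 128 bytes, zero-padded: |K'| = 128.
Inner input = (K'⊕ipad) ∥ m → 128 + 255 = 383 bytes.

383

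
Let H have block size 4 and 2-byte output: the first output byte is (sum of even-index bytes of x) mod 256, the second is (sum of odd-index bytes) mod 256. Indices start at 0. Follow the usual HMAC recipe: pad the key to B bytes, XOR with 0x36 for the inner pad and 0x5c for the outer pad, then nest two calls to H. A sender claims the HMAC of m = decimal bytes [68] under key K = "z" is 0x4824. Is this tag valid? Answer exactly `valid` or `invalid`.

Key "z" = 7a is 1 byte ≤ B = 4; zero-pad to 4 bytes: K' = 7a 00 00 00.
K' ⊕ ipad = 4c 36 36 36; K' ⊕ opad = 26 5c 5c 5c.
Inner hash: even-index sum = 198 mod 256 = 198; odd-index sum = 108 mod 256 = 108 → c6 6c.
Outer hash (recomputed tag): even-index sum = 328 mod 256 = 72; odd-index sum = 292 mod 256 = 36 → 48 24.
Recomputed tag = 4824; claimed = 4824 → match.

valid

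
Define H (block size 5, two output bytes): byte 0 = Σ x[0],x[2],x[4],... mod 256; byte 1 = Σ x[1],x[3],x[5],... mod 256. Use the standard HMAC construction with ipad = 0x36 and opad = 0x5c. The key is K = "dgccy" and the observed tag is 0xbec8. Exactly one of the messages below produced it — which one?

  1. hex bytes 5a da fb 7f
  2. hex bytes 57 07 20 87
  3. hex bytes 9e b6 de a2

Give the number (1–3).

3

Key "dgccy" = 64 67 63 63 79 is exactly B = 5 bytes: K' = 64 67 63 63 79.
K' ⊕ ipad = 52 51 55 55 4f; K' ⊕ opad = 38 3b 3f 3f 25.
m1: inner = H(52 51 55 55 4f 5a da fb 7f) = 4f fb; tag = H(38 3b 3f 3f 25 4f fb) = 97c9
m2: inner = H(52 51 55 55 4f 57 07 20 87) = 84 1d; tag = H(38 3b 3f 3f 25 84 1d) = b9fe
m3: inner = H(52 51 55 55 4f 9e b6 de a2) = 4e 22; tag = H(38 3b 3f 3f 25 4e 22) = bec8 ← matches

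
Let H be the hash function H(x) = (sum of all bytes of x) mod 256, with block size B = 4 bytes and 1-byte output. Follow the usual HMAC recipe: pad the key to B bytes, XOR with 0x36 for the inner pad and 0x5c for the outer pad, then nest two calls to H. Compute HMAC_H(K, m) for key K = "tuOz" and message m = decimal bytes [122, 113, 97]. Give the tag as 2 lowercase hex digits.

20

Key "tuOz" = 74 75 4f 7a is exactly B = 4 bytes: K' = 74 75 4f 7a.
K' ⊕ ipad = 42 43 79 4c.  K' ⊕ opad = 28 29 13 26.
Inner input = (K'⊕ipad) ∥ m = 42 43 79 4c ∥ 7a 71 61.
Inner hash: sum = 66+67+121+76+122+113+97 = 662; mod 256 = 150 → 96.
Outer input = (K'⊕opad) ∥ inner = 28 29 13 26 ∥ 96.
Outer hash (tag): sum = 40+41+19+38+150 = 288; mod 256 = 32 → 20.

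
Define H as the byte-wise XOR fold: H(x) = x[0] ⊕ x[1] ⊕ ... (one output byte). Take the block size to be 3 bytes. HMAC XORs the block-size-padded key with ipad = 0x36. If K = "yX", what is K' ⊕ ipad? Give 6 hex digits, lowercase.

4f6e36

Key "yX" = 79 58 is 2 bytes ≤ B = 3; zero-pad to 3 bytes: K' = 79 58 00.
XOR each byte with 0x36: 79⊕36=4f, 58⊕36=6e, 00⊕36=36.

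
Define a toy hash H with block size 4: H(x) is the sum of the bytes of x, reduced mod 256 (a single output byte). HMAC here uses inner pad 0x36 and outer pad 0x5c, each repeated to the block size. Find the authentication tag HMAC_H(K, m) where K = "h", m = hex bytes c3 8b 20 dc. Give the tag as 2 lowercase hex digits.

Key "h" = 68 is 1 byte ≤ B = 4; zero-pad to 4 bytes: K' = 68 00 00 00.
K' ⊕ ipad = 5e 36 36 36.  K' ⊕ opad = 34 5c 5c 5c.
Inner input = (K'⊕ipad) ∥ m = 5e 36 36 36 ∥ c3 8b 20 dc.
Inner hash: sum = 94+54+54+54+195+139+32+220 = 842; mod 256 = 74 → 4a.
Outer input = (K'⊕opad) ∥ inner = 34 5c 5c 5c ∥ 4a.
Outer hash (tag): sum = 52+92+92+92+74 = 402; mod 256 = 146 → 92.

92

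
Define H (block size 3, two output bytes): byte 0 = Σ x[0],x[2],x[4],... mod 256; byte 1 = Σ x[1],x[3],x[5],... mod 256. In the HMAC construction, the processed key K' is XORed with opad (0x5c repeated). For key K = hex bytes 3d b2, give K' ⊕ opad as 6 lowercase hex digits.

Key hex bytes 3d b2 is 2 bytes ≤ B = 3; zero-pad to 3 bytes: K' = 3d b2 00.
XOR each byte with 0x5c: 3d⊕5c=61, b2⊕5c=ee, 00⊕5c=5c.

61ee5c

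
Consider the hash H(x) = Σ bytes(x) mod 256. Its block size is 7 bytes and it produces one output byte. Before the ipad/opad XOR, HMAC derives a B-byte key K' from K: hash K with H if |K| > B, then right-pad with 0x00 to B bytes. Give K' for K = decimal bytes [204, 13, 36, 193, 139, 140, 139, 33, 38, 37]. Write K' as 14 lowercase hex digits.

|K| = 10 > B = 7, so first hash the key.
H(K): sum = 204+13+36+193+139+140+139+33+38+37 = 972; mod 256 = 204 → cc.
Zero-pad H(K) = cc to 7 bytes: K' = cc 00 00 00 00 00 00.

cc000000000000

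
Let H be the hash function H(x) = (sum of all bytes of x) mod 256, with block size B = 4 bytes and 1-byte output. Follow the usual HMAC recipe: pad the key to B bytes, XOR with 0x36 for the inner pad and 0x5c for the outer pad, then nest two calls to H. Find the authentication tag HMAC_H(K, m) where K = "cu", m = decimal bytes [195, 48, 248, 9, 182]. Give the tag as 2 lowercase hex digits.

ce

Key "cu" = 63 75 is 2 bytes ≤ B = 4; zero-pad to 4 bytes: K' = 63 75 00 00.
K' ⊕ ipad = 55 43 36 36.  K' ⊕ opad = 3f 29 5c 5c.
Inner input = (K'⊕ipad) ∥ m = 55 43 36 36 ∥ c3 30 f8 09 b6.
Inner hash: sum = 85+67+54+54+195+48+248+9+182 = 942; mod 256 = 174 → ae.
Outer input = (K'⊕opad) ∥ inner = 3f 29 5c 5c ∥ ae.
Outer hash (tag): sum = 63+41+92+92+174 = 462; mod 256 = 206 → ce.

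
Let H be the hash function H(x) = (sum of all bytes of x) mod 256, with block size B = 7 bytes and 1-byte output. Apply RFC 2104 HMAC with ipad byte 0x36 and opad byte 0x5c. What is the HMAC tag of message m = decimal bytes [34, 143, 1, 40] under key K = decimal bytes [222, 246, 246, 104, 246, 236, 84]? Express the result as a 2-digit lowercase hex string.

Key decimal bytes [222, 246, 246, 104, 246, 236, 84] = de f6 f6 68 f6 ec 54 is exactly B = 7 bytes: K' = de f6 f6 68 f6 ec 54.
K' ⊕ ipad = e8 c0 c0 5e c0 da 62.  K' ⊕ opad = 82 aa aa 34 aa b0 08.
Inner input = (K'⊕ipad) ∥ m = e8 c0 c0 5e c0 da 62 ∥ 22 8f 01 28.
Inner hash: sum = 232+192+192+94+192+218+98+34+143+1+40 = 1436; mod 256 = 156 → 9c.
Outer input = (K'⊕opad) ∥ inner = 82 aa aa 34 aa b0 08 ∥ 9c.
Outer hash (tag): sum = 130+170+170+52+170+176+8+156 = 1032; mod 256 = 8 → 08.

08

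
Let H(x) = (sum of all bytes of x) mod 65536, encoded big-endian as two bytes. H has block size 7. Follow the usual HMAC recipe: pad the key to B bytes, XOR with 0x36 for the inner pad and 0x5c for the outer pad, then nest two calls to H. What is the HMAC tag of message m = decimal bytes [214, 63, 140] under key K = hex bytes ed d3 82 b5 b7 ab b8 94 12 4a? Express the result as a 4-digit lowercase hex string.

Key hex bytes ed d3 82 b5 b7 ab b8 94 12 4a is 10 bytes > B = 7, so hash it first: H(key) = 06 01, then zero-pad to 7 bytes: K' = 06 01 00 00 00 00 00.
K' ⊕ ipad = 30 37 36 36 36 36 36.  K' ⊕ opad = 5a 5d 5c 5c 5c 5c 5c.
Inner input = (K'⊕ipad) ∥ m = 30 37 36 36 36 36 36 ∥ d6 3f 8c.
Inner hash: sum = 48+55+54+54+54+54+54+214+63+140 = 790 → 03 16.
Outer input = (K'⊕opad) ∥ inner = 5a 5d 5c 5c 5c 5c 5c ∥ 03 16.
Outer hash (tag): sum = 90+93+92+92+92+92+92+3+22 = 668 → 02 9c.

029c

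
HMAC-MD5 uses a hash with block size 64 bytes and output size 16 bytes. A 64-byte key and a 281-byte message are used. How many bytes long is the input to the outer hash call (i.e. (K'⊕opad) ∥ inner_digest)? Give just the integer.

80

Key is 64 ≤ 64 bytes, zero-padded: |K'| = 64.
Outer input = (K'⊕opad) ∥ H(inner) → 64 + 16 = 80 bytes.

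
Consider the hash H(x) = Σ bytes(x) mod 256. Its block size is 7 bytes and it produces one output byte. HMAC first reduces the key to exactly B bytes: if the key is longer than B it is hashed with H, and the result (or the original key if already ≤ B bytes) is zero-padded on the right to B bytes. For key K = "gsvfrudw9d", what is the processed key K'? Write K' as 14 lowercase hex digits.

15000000000000

|K| = 10 > B = 7, so first hash the key.
H(K): sum = 103+115+118+102+114+117+100+119+57+100 = 1045; mod 256 = 21 → 15.
Zero-pad H(K) = 15 to 7 bytes: K' = 15 00 00 00 00 00 00.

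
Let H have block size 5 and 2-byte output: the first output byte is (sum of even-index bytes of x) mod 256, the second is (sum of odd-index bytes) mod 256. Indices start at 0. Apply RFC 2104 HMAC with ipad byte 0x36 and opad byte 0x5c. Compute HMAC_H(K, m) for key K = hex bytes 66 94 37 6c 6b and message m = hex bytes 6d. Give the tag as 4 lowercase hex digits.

45a6

Key hex bytes 66 94 37 6c 6b is exactly B = 5 bytes: K' = 66 94 37 6c 6b.
K' ⊕ ipad = 50 a2 01 5a 5d.  K' ⊕ opad = 3a c8 6b 30 37.
Inner input = (K'⊕ipad) ∥ m = 50 a2 01 5a 5d ∥ 6d.
Inner hash: even-index sum = 174 mod 256 = 174; odd-index sum = 361 mod 256 = 105 → ae 69.
Outer input = (K'⊕opad) ∥ inner = 3a c8 6b 30 37 ∥ ae 69.
Outer hash (tag): even-index sum = 325 mod 256 = 69; odd-index sum = 422 mod 256 = 166 → 45 a6.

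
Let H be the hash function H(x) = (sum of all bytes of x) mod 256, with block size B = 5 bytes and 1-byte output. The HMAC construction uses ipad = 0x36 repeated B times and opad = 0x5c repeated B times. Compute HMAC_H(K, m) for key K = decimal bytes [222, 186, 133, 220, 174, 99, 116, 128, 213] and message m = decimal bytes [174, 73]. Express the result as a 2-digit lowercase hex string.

b3

Key decimal bytes [222, 186, 133, 220, 174, 99, 116, 128, 213] = de ba 85 dc ae 63 74 80 d5 is 9 bytes > B = 5, so hash it first: H(key) = d3, then zero-pad to 5 bytes: K' = d3 00 00 00 00.
K' ⊕ ipad = e5 36 36 36 36.  K' ⊕ opad = 8f 5c 5c 5c 5c.
Inner input = (K'⊕ipad) ∥ m = e5 36 36 36 36 ∥ ae 49.
Inner hash: sum = 229+54+54+54+54+174+73 = 692; mod 256 = 180 → b4.
Outer input = (K'⊕opad) ∥ inner = 8f 5c 5c 5c 5c ∥ b4.
Outer hash (tag): sum = 143+92+92+92+92+180 = 691; mod 256 = 179 → b3.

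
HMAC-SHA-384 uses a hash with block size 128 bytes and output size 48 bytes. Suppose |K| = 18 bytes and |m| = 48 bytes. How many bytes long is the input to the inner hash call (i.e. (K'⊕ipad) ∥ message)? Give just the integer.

176

Key is 18 ≤ 128 bytes, zero-padded: |K'| = 128.
Inner input = (K'⊕ipad) ∥ m → 128 + 48 = 176 bytes.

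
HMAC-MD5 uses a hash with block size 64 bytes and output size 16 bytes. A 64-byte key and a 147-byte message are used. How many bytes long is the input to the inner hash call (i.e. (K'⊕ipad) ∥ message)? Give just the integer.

211

Key is 64 ≤ 64 bytes, zero-padded: |K'| = 64.
Inner input = (K'⊕ipad) ∥ m → 64 + 147 = 211 bytes.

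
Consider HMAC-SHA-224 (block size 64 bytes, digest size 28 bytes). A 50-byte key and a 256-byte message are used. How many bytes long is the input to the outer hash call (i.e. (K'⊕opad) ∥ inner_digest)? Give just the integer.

92

Key is 50 ≤ 64 bytes, zero-padded: |K'| = 64.
Outer input = (K'⊕opad) ∥ H(inner) → 64 + 28 = 92 bytes.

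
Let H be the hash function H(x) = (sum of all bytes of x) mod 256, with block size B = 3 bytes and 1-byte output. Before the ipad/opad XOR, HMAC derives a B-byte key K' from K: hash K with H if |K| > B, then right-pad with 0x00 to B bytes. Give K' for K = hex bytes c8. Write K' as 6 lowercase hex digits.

Key hex bytes c8 is 1 byte ≤ B = 3; zero-pad to 3 bytes: K' = c8 00 00.

c80000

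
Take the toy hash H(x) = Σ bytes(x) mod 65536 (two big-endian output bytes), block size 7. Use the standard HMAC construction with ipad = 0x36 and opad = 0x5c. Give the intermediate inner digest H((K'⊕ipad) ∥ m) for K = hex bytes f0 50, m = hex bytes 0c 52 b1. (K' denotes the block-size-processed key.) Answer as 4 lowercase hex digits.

0349

Key hex bytes f0 50 is 2 bytes ≤ B = 7; zero-pad to 7 bytes: K' = f0 50 00 00 00 00 00.
K' ⊕ ipad = c6 66 36 36 36 36 36.
Inner input = c6 66 36 36 36 36 36 ∥ 0c 52 b1.
Inner hash: sum = 198+102+54+54+54+54+54+12+82+177 = 841 → 03 49.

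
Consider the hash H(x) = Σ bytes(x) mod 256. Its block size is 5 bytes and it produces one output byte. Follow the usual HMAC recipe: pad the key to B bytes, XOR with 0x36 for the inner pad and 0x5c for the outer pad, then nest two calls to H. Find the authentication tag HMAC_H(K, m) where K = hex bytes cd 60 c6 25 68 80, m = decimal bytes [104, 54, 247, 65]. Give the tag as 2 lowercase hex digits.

Key hex bytes cd 60 c6 25 68 80 is 6 bytes > B = 5, so hash it first: H(key) = 00, then zero-pad to 5 bytes: K' = 00 00 00 00 00.
K' ⊕ ipad = 36 36 36 36 36.  K' ⊕ opad = 5c 5c 5c 5c 5c.
Inner input = (K'⊕ipad) ∥ m = 36 36 36 36 36 ∥ 68 36 f7 41.
Inner hash: sum = 54+54+54+54+54+104+54+247+65 = 740; mod 256 = 228 → e4.
Outer input = (K'⊕opad) ∥ inner = 5c 5c 5c 5c 5c ∥ e4.
Outer hash (tag): sum = 92+92+92+92+92+228 = 688; mod 256 = 176 → b0.

b0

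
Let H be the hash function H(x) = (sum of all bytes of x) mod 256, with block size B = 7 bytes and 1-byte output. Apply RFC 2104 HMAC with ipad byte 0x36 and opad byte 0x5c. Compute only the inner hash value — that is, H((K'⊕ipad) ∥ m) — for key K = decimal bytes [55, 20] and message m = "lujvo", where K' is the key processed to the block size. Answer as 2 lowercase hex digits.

Key decimal bytes [55, 20] = 37 14 is 2 bytes ≤ B = 7; zero-pad to 7 bytes: K' = 37 14 00 00 00 00 00.
K' ⊕ ipad = 01 22 36 36 36 36 36.
Inner input = 01 22 36 36 36 36 36 ∥ 6c 75 6a 76 6f.
Inner hash: sum = 1+34+54+54+54+54+54+108+117+106+118+111 = 865; mod 256 = 97 → 61.

61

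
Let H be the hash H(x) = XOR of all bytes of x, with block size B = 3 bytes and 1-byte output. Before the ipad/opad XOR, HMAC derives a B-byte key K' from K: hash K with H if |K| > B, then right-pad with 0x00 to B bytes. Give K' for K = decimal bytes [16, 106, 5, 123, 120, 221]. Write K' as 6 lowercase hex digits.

|K| = 6 > B = 3, so first hash the key.
H(K): XOR 10⊕6a⊕05⊕7b⊕78⊕dd = a1.
Zero-pad H(K) = a1 to 3 bytes: K' = a1 00 00.

a10000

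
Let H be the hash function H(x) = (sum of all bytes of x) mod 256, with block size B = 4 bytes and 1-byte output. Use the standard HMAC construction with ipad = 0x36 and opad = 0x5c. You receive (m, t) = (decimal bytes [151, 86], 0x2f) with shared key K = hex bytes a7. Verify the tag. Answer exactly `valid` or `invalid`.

Key hex bytes a7 is 1 byte ≤ B = 4; zero-pad to 4 bytes: K' = a7 00 00 00.
K' ⊕ ipad = 91 36 36 36; K' ⊕ opad = fb 5c 5c 5c.
Inner hash: sum = 145+54+54+54+151+86 = 544; mod 256 = 32 → 20.
Outer hash (recomputed tag): sum = 251+92+92+92+32 = 559; mod 256 = 47 → 2f.
Recomputed tag = 2f; claimed = 2f → match.

valid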